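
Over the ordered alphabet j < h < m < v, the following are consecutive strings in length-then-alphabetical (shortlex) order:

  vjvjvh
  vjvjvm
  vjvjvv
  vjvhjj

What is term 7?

Advancing 3 positions from vjvhjj through vjvhjj → vjvhjh → vjvhjm reaches term 7.

vjvhjv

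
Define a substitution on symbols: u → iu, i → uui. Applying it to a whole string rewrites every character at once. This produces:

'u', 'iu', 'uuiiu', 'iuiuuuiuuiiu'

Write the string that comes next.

Expanding iuiuuuiuuiiu: i→uui, u→iu, i→uui, u→iu, u→iu, u→iu, i→uui, u→iu, u→iu, i→uui, i→uui, u→iu. Concatenated: uui iu uui iu iu iu uui iu iu uui uui iu.

uuiiuuuiiuiuiuuuiiuiuuuiuuiiu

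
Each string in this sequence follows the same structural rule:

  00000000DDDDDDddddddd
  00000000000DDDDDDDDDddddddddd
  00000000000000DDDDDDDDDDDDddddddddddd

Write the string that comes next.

00000000000000000DDDDDDDDDDDDDDDddddddddddddd

Term n consists of 3n+2 0's, followed by 3n D's, followed by 2n+3 d's, where the shown terms are n = 2, 3, 4.
For the next term, n = 5, so the run lengths are 17, 15, 13.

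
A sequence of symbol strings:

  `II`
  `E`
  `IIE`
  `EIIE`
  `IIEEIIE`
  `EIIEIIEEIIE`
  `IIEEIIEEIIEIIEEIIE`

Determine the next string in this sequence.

EIIEIIEEIIEIIEEIIEEIIEIIEEIIE

This is a Fibonacci-style word recurrence s(k) = s(k−2)·s(k−1): e.g. II·E = IIE.
Continuing: EIIEIIEEIIE · IIEEIIEEIIEIIEEIIE gives term 8.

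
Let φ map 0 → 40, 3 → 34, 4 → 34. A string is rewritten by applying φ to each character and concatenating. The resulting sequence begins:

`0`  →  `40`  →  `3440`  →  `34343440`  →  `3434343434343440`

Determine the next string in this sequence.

Replace each of the 16 characters of 3434343434343440 in place — 34 34 34 34 34 34 34 34 34 34 34 34 34 34 34 40 — and concatenate.

34343434343434343434343434343440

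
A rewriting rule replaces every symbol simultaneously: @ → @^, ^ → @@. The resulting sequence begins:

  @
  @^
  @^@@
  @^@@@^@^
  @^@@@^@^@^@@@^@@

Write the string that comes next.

@^@@@^@^@^@@@^@@@^@@@^@^@^@@@^@^

Applying the rule to each of the 16 symbols of @^@@@^@^@^@@@^@@ gives the pieces @^ @@ @^ @^ @^ @@ @^ @@ @^ @@ @^ @^ @^ @@ @^ @^, which concatenate to the answer.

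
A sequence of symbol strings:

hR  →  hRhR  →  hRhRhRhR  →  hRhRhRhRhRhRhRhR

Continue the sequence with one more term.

s(k+1) = s(k)·s(k) — each term doubles the last.
Doubling hRhRhRhRhRhRhRhR:

hRhRhRhRhRhRhRhRhRhRhRhRhRhRhRhR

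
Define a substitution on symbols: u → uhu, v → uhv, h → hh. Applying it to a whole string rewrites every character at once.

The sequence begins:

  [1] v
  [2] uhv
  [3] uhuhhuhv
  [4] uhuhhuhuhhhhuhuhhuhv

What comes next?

Rewriting the 20 symbols of uhuhhuhuhhhhuhuhhuhv one by one yields uhu hh uhu hh hh uhu hh uhu hh hh hh hh uhu hh uhu hh hh uhu hh uhv; concatenated:

uhuhhuhuhhhhuhuhhuhuhhhhhhhhuhuhhuhuhhhhuhuhhuhv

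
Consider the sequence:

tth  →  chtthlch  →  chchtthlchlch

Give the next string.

chchchtthlchlchlch

Every step adds ch to the front and lch to the end of the previous string.
One more step from chchtthlchlch gives the answer.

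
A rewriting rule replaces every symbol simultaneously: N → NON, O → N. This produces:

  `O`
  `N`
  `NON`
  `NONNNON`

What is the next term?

Expanding NONNNON: N→NON, O→N, N→NON, N→NON, N→NON, O→N, N→NON. Concatenated: NON N NON NON NON N NON.

NONNNONNONNONNNON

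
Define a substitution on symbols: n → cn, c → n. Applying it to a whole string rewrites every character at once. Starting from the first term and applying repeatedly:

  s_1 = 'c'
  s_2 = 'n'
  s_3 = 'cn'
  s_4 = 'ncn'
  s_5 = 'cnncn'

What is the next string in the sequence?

ncncnncn

Rewriting each symbol of cnncn: c→n, n→cn, n→cn, c→n, n→cn, which concatenates to n cn cn n cn.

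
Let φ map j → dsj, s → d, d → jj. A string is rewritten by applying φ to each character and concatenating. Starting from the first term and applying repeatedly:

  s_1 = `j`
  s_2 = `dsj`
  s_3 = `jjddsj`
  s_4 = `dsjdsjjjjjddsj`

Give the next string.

jjddsjjjddsjdsjdsjdsjdsjjjjjddsj

Replace each of the 14 characters of dsjdsjjjjjddsj in place — jj d dsj jj d dsj dsj dsj dsj dsj jj jj d dsj — and concatenate.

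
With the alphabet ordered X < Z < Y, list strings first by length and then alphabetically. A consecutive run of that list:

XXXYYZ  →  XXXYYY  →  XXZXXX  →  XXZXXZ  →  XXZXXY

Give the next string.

Treat XXZXXY as a base-3 numeral over the given alphabet and add one, carrying through any trailing Y's.

XXZXZX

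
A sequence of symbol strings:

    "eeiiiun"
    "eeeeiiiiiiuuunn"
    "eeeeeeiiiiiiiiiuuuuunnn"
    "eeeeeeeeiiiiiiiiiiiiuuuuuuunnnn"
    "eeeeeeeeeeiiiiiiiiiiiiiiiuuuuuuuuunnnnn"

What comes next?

Reading off run lengths: e runs 2, 4, 6, 8, 10; i runs 3, 6, 9, 12, 15; u runs 1, 3, 5, 7, 9; n runs 1, 2, 3, 4, 5 — each is linear in n (n = 1, 2, …).
For the next term, n = 6, so the run lengths are 12, 18, 11, 6.

eeeeeeeeeeeeiiiiiiiiiiiiiiiiiiuuuuuuuuuuunnnnnn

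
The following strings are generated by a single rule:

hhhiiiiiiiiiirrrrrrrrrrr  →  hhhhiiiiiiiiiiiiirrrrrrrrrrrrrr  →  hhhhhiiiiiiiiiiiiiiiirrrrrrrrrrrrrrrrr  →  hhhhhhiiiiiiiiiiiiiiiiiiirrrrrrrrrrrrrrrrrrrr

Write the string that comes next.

Reading off run lengths: h runs 3, 4, 5, 6; i runs 10, 13, 16, 19; r runs 11, 14, 17, 20 — each is linear in n, where the shown terms are n = 3, 4, 5, 6.
At n = 7 the blocks have lengths 7, 22, 23.

hhhhhhhiiiiiiiiiiiiiiiiiiiiiirrrrrrrrrrrrrrrrrrrrrrr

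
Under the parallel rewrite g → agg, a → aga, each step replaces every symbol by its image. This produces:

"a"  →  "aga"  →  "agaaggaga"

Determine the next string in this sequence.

agaaggagaagaaggaggagaaggaga

Rewriting each symbol of agaaggaga: a→aga, g→agg, a→aga, a→aga, g→agg, g→agg, a→aga, g→agg, a→aga, which concatenates to aga agg aga aga agg agg aga agg aga.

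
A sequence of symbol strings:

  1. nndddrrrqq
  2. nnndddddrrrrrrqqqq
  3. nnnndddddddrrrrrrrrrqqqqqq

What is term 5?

Term n consists of n+1 n's, followed by 2n+1 d's, followed by 3n r's, followed by 2n q's (n = 1, 2, …).
For term 5, n = 5, so the run lengths are 6, 11, 15, 10.

nnnnnndddddddddddrrrrrrrrrrrrrrrqqqqqqqqqq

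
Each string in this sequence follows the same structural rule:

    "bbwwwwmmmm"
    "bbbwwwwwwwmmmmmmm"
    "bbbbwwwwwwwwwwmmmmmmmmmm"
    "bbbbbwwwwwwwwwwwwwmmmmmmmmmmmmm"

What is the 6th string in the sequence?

Term n consists of n+1 b's, followed by 3n+1 w's, followed by 3n+1 m's (n = 1, 2, …).
At n = 6 the blocks have lengths 7, 19, 19.

bbbbbbbwwwwwwwwwwwwwwwwwwwmmmmmmmmmmmmmmmmmmm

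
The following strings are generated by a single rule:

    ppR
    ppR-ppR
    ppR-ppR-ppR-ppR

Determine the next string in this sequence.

Each string is two copies of the previous one joined by '-'.
So the next term is two copies of ppR-ppR-ppR-ppR with '-' between the halves.

ppR-ppR-ppR-ppR-ppR-ppR-ppR-ppR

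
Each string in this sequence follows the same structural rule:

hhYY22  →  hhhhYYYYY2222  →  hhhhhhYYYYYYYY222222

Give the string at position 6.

hhhhhhhhhhhhYYYYYYYYYYYYYYYYY222222222222

The n-th term is 2n h's then 3n-1 Y's then 2n 2's (n = 1, 2, …).
At n = 6 the blocks have lengths 12, 17, 12.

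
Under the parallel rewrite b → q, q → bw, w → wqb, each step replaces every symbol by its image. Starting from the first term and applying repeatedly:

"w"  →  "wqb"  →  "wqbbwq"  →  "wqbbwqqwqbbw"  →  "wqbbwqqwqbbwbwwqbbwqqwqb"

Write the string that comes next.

φ(wqbbwqqwqbbwbwwqbbwqqwqb) expands symbol-by-symbol to wqb bw q q wqb bw bw wqb bw q q wqb q wqb wqb bw q q wqb bw bw wqb bw q; joining the 24 pieces gives the next term.

wqbbwqqwqbbwbwwqbbwqqwqbqwqbwqbbwqqwqbbwbwwqbbwq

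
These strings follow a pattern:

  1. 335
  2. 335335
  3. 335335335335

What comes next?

335335335335335335335335

Each string is two copies of the previous one concatenated.
One more doubling of 335335335335 gives the answer.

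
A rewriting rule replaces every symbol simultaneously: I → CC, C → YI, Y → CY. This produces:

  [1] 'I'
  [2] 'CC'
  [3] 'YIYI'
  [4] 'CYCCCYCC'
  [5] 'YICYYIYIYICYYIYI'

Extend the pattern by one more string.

Applying the rule to each of the 16 symbols of YICYYIYIYICYYIYI gives the pieces CY CC YI CY CY CC CY CC CY CC YI CY CY CC CY CC, which concatenate to the answer.

CYCCYICYCYCCCYCCCYCCYICYCYCCCYCC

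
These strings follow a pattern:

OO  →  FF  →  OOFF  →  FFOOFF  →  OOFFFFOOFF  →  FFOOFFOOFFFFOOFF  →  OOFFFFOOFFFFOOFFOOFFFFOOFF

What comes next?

FFOOFFOOFFFFOOFFOOFFFFOOFFFFOOFFOOFFFFOOFF

Each term (from the third on) is the two preceding terms concatenated in order: term 3 = OO·FF = OOFF.
Continuing: FFOOFFOOFFFFOOFF · OOFFFFOOFFFFOOFFOOFFFFOOFF gives term 8.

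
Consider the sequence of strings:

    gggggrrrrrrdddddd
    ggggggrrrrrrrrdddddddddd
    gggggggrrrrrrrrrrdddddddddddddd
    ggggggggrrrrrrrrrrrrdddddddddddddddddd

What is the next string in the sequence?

gggggggggrrrrrrrrrrrrrrdddddddddddddddddddddd

Each string has the form g^{n+3} r^{2n+2} d^{4n-2}, where the shown terms are n = 2, 3, 4, 5.
At n = 6 the blocks have lengths 9, 14, 22.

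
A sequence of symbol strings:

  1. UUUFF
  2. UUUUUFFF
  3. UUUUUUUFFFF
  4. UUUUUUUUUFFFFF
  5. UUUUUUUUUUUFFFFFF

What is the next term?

Each string has the form U^{2n+1} F^{n+1} (n = 1, 2, …).
Setting n = 6 gives 13, 7 characters in each block.

UUUUUUUUUUUUUFFFFFFF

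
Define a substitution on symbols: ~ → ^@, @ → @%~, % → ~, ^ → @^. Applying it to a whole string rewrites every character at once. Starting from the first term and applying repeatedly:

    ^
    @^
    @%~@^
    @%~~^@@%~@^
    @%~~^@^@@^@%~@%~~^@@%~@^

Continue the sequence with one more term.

Applying the rule to each of the 24 symbols of @%~~^@^@@^@%~@%~~^@@%~@^ gives the pieces @%~ ~ ^@ ^@ @^ @%~ @^ @%~ @%~ @^ @%~ ~ ^@ @%~ ~ ^@ ^@ @^ @%~ @%~ ~ ^@ @%~ @^, which concatenate to the answer.

@%~~^@^@@^@%~@^@%~@%~@^@%~~^@@%~~^@^@@^@%~@%~~^@@%~@^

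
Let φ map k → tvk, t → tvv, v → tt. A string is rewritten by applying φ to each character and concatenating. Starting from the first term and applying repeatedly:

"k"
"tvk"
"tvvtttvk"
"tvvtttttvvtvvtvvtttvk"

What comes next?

tvvtttttvvtvvtvvtvvtvvtttttvvtttttvvtttttvvtvvtvvtttvk

Replace each of the 21 characters of tvvtttttvvtvvtvvtttvk in place — tvv tt tt tvv tvv tvv tvv tvv tt tt tvv tt tt tvv tt tt tvv tvv tvv tt tvk — and concatenate.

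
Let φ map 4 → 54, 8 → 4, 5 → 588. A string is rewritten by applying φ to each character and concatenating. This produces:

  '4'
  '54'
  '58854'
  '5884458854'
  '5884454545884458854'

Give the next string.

Rewriting the 19 symbols of 5884454545884458854 one by one yields 588 4 4 54 54 588 54 588 54 588 4 4 54 54 588 4 4 588 54; concatenated:

58844545458854588545884454545884458854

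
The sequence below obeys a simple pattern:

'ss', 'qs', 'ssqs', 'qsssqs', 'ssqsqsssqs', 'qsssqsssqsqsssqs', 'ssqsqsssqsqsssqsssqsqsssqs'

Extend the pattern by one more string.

From term 3 onward, concatenate the second-to-last term with the last: ss·qs = ssqs, qs·ssqs = qsssqs, …
The next term joins qsssqsssqsqsssqs and ssqsqsssqsqsssqsssqsqsssqs.

qsssqsssqsqsssqsssqsqsssqsqsssqsssqsqsssqs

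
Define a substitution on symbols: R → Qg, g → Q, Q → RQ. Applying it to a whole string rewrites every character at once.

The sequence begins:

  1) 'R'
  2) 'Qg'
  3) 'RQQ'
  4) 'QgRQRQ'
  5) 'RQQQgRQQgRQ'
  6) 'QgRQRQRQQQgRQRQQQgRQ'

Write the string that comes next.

Replace each of the 20 characters of QgRQRQRQQQgRQRQQQgRQ in place — RQ Q Qg RQ Qg RQ Qg RQ RQ RQ Q Qg RQ Qg RQ RQ RQ Q Qg RQ — and concatenate.

RQQQgRQQgRQQgRQRQRQQQgRQQgRQRQRQQQgRQ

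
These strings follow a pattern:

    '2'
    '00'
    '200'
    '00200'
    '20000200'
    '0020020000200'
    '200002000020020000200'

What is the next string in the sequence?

Each term (from the third on) is the two preceding terms concatenated in order: term 3 = 2·00 = 200.
The next term joins 0020020000200 and 200002000020020000200.

0020020000200200002000020020000200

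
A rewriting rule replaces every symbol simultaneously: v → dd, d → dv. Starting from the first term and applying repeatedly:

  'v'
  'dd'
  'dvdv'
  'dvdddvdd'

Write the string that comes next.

Apply φ to dvdddvdd symbol by symbol: d→dv, v→dd, d→dv, d→dv, d→dv, v→dd, d→dv, d→dv; joined: dv dd dv dv dv dd dv dv.

dvdddvdvdvdddvdv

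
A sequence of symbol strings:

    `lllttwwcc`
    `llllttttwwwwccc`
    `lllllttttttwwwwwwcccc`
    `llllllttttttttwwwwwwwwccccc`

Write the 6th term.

llllllllttttttttttttwwwwwwwwwwwwccccccc

Reading off run lengths: l runs 3, 4, 5, 6; t runs 2, 4, 6, 8; w runs 2, 4, 6, 8; c runs 2, 3, 4, 5 — each is linear in n (n = 1, 2, …).
Setting n = 6 gives 8, 12, 12, 7 characters in each block.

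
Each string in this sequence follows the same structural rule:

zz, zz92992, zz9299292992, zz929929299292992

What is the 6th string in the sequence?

Every step adds 92992 to the end: s(k+1) = s(k)·92992.
From zz929929299292992, 2 further steps: zz929929299292992 → zz92992929929299292992 → (answer).

zz9299292992929929299292992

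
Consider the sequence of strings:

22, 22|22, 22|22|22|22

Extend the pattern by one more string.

Every step duplicates the string with '|' between the halves.
So the next term is two copies of 22|22|22|22 with '|' between the halves.

22|22|22|22|22|22|22|22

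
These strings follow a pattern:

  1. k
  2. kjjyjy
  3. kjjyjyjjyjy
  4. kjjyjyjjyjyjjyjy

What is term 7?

kjjyjyjjyjyjjyjyjjyjyjjyjyjjyjy

Every step adds jjyjy to the end: s(k+1) = s(k)·jjyjy.
From kjjyjyjjyjyjjyjy, 3 further steps: kjjyjyjjyjyjjyjy → kjjyjyjjyjyjjyjyjjyjy → kjjyjyjjyjyjjyjyjjyjyjjyjy → (answer).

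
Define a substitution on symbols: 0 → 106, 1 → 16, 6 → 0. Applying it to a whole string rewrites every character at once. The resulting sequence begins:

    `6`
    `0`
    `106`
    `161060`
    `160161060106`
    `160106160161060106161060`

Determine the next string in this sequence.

Applying the rule to each of the 24 symbols of 160106160161060106161060 gives the pieces 16 0 106 16 106 0 16 0 106 16 0 16 106 0 106 16 106 0 16 0 16 106 0 106, which concatenate to the answer.

160106161060160106160161060106161060160161060106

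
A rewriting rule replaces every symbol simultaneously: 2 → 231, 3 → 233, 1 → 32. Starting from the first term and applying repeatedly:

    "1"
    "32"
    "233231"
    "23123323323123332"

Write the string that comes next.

Rewriting the 17 symbols of 23123323323123332 one by one yields 231 233 32 231 233 233 231 233 233 231 233 32 231 233 233 233 231; concatenated:

2312333223123323323123323323123332231233233233231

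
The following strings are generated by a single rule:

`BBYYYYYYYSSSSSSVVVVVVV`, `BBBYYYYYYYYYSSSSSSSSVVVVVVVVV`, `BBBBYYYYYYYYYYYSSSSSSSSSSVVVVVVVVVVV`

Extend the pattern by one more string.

BBBBBYYYYYYYYYYYYYSSSSSSSSSSSSVVVVVVVVVVVVV

Reading off run lengths: B runs 2, 3, 4; Y runs 7, 9, 11; S runs 6, 8, 10; V runs 7, 9, 11 — each is linear in n, where the shown terms are n = 3, 4, 5.
Setting n = 6 gives 5, 13, 12, 13 characters in each block.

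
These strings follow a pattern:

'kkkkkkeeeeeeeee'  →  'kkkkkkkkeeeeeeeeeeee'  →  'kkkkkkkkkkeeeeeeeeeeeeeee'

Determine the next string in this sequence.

kkkkkkkkkkkkeeeeeeeeeeeeeeeeee

The n-th term is 2n k's then 3n e's, where the shown terms are n = 3, 4, 5.
For the next term, n = 6, so the run lengths are 12, 18.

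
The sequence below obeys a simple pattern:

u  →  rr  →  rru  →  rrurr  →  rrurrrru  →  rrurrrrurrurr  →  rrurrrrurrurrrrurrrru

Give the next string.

Each term (from the third on) is the previous term followed by the one before it: term 3 = rr·u = rru.
The next term joins rrurrrrurrurrrrurrrru and rrurrrrurrurr.

rrurrrrurrurrrrurrrrurrurrrrurrurr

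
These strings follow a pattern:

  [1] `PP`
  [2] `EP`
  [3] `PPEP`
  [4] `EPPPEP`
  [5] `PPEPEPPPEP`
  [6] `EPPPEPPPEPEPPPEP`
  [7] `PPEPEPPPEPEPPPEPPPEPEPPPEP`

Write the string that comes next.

EPPPEPPPEPEPPPEPPPEPEPPPEPEPPPEPPPEPEPPPEP

From term 3 onward, concatenate the second-to-last term with the last: PP·EP = PPEP, EP·PPEP = EPPPEP, …
The next term joins EPPPEPPPEPEPPPEP and PPEPEPPPEPEPPPEPPPEPEPPPEP.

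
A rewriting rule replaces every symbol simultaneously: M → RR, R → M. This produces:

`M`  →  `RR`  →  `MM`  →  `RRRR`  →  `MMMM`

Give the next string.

Apply φ to MMMM symbol by symbol: M→RR, M→RR, M→RR, M→RR; joined: RR RR RR RR.

RRRRRRRR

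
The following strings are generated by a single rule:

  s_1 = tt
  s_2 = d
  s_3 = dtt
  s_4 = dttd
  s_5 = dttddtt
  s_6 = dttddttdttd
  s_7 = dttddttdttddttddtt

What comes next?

Each term (from the third on) is the previous term followed by the one before it: term 3 = d·tt = dtt.
Continuing: dttddttdttddttddtt · dttddttdttd gives term 8.

dttddttdttddttddttdttddttdttd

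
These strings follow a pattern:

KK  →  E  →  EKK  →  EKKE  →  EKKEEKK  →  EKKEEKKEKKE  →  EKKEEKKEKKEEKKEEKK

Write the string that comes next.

This is a Fibonacci-style word recurrence s(k) = s(k−1)·s(k−2): e.g. E·KK = EKK.
Continuing: EKKEEKKEKKEEKKEEKK · EKKEEKKEKKE gives term 8.

EKKEEKKEKKEEKKEEKKEKKEEKKEKKE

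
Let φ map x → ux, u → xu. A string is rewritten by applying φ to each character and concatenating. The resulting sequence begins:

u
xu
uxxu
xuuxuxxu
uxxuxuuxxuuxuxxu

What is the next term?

Rewriting the 16 symbols of uxxuxuuxxuuxuxxu one by one yields xu ux ux xu ux xu xu ux ux xu xu ux xu ux ux xu; concatenated:

xuuxuxxuuxxuxuuxuxxuxuuxxuuxuxxu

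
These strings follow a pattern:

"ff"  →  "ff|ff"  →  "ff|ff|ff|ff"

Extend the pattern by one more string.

ff|ff|ff|ff|ff|ff|ff|ff

Each string is two copies of the previous one joined by '|'.
So the next term is two copies of ff|ff|ff|ff with '|' between the halves.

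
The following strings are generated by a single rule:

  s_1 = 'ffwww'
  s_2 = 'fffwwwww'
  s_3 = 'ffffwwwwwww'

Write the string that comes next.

fffffwwwwwwwww

Each string has the form f^{n+1} w^{2n+1} (n = 1, 2, …).
At n = 4 the blocks have lengths 5, 9.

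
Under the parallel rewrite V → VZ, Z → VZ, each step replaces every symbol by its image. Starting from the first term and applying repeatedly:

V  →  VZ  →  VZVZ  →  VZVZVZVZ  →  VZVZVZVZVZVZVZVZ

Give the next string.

φ(VZVZVZVZVZVZVZVZ) expands symbol-by-symbol to VZ VZ VZ VZ VZ VZ VZ VZ VZ VZ VZ VZ VZ VZ VZ VZ; joining the 16 pieces gives the next term.

VZVZVZVZVZVZVZVZVZVZVZVZVZVZVZVZ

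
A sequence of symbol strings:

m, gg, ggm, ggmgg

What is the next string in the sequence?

From term 3 onward, concatenate the last term with the second-to-last: gg·m = ggm, ggm·gg = ggmgg, …
So term 5 is ggmgg·ggm.

ggmggggm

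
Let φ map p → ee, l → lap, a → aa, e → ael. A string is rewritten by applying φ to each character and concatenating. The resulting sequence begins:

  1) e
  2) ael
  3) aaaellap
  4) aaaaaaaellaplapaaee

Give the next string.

Replace each of the 19 characters of aaaaaaaellaplapaaee in place — aa aa aa aa aa aa aa ael lap lap aa ee lap aa ee aa aa ael ael — and concatenate.

aaaaaaaaaaaaaaaellaplapaaeelapaaeeaaaaaelael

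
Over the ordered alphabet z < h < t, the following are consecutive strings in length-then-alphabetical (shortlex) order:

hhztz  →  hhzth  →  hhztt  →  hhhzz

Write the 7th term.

Continuing the enumeration 3 steps past hhhzz: hhhzz → hhhzh → hhhzt → (answer).

hhhhz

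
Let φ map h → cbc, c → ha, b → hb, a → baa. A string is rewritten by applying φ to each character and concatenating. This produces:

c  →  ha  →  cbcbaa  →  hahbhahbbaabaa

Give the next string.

Replace each of the 14 characters of hahbhahbbaabaa in place — cbc baa cbc hb cbc baa cbc hb hb baa baa hb baa baa — and concatenate.

cbcbaacbchbcbcbaacbchbhbbaabaahbbaabaa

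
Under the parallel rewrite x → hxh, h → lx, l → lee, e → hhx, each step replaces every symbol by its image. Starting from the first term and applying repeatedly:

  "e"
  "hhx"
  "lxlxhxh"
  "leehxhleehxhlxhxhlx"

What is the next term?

leehhxhhxlxhxhlxleehhxhhxlxhxhlxleehxhlxhxhlxleehxh

Applying the rule to each of the 19 symbols of leehxhleehxhlxhxhlx gives the pieces lee hhx hhx lx hxh lx lee hhx hhx lx hxh lx lee hxh lx hxh lx lee hxh, which concatenate to the answer.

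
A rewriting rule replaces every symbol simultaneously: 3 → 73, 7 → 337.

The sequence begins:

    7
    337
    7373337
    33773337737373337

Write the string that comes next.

73733373377373733373377333773337737373337

φ(33773337737373337) expands symbol-by-symbol to 73 73 337 337 73 73 73 337 337 73 337 73 337 73 73 73 337; joining the 17 pieces gives the next term.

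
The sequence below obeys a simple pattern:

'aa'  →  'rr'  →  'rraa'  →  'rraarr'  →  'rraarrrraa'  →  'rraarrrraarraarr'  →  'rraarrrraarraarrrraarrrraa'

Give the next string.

From term 3 onward, concatenate the last term with the second-to-last: rr·aa = rraa, rraa·rr = rraarr, …
Continuing: rraarrrraarraarrrraarrrraa · rraarrrraarraarr gives term 8.

rraarrrraarraarrrraarrrraarraarrrraarraarr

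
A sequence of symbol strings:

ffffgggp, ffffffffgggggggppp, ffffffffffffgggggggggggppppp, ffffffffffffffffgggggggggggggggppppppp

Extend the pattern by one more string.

ffffffffffffffffffffgggggggggggggggggggppppppppp

Reading off run lengths: f runs 4, 8, 12, 16; g runs 3, 7, 11, 15; p runs 1, 3, 5, 7 — each is linear in n (n = 1, 2, …).
Setting n = 5 gives 20, 19, 9 characters in each block.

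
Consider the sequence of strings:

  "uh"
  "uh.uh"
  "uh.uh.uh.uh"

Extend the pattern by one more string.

uh.uh.uh.uh.uh.uh.uh.uh

Every step duplicates the string with '.' between the halves.
One more doubling of uh.uh.uh.uh gives the answer.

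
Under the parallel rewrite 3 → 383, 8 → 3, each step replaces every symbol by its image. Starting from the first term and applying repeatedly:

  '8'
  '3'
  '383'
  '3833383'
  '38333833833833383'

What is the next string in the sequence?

φ(38333833833833383) expands symbol-by-symbol to 383 3 383 383 383 3 383 383 3 383 383 3 383 383 383 3 383; joining the 17 pieces gives the next term.

38333833833833383383338338333833833833383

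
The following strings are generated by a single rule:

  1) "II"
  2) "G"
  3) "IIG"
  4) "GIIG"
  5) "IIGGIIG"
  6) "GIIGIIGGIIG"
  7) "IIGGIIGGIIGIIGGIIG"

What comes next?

This is a Fibonacci-style word recurrence s(k) = s(k−2)·s(k−1): e.g. II·G = IIG.
Continuing: GIIGIIGGIIG · IIGGIIGGIIGIIGGIIG gives term 8.

GIIGIIGGIIGIIGGIIGGIIGIIGGIIG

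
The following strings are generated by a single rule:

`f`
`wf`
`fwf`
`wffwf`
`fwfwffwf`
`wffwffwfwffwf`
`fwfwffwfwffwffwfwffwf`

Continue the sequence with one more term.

wffwffwfwffwffwfwffwfwffwffwfwffwf

From term 3 onward, concatenate the second-to-last term with the last: f·wf = fwf, wf·fwf = wffwf, …
Continuing: wffwffwfwffwf · fwfwffwfwffwffwfwffwf gives term 8.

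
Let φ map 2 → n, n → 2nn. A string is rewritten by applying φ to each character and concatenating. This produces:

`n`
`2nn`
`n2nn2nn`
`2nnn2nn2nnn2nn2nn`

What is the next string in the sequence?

φ(2nnn2nn2nnn2nn2nn) expands symbol-by-symbol to n 2nn 2nn 2nn n 2nn 2nn n 2nn 2nn 2nn n 2nn 2nn n 2nn 2nn; joining the 17 pieces gives the next term.

n2nn2nn2nnn2nn2nnn2nn2nn2nnn2nn2nnn2nn2nn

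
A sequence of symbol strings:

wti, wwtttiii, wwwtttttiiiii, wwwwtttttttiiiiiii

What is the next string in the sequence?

wwwwwtttttttttiiiiiiiii

Term n consists of n w's, followed by 2n-1 t's, followed by 2n-1 i's (n = 1, 2, …).
For the next term, n = 5, so the run lengths are 5, 9, 9.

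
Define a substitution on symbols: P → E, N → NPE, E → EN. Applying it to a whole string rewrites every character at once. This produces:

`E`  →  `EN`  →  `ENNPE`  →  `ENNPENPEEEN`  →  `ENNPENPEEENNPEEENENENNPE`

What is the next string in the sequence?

Rewriting the 24 symbols of ENNPENPEEENNPEEENENENNPE one by one yields EN NPE NPE E EN NPE E EN EN EN NPE NPE E EN EN EN NPE EN NPE EN NPE NPE E EN; concatenated:

ENNPENPEEENNPEEENENENNPENPEEENENENNPEENNPEENNPENPEEEN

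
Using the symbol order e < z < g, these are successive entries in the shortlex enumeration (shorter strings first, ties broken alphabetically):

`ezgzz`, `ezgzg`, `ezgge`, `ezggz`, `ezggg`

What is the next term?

Treat ezggg as a base-3 numeral over the given alphabet and add one, carrying through any trailing g's.

egeee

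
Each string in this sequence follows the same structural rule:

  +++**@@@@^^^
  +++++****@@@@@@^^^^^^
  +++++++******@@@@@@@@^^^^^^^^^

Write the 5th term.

+++++++++++**********@@@@@@@@@@@@^^^^^^^^^^^^^^^

Each string has the form +^{2n+1} *^{2n} @^{2n+2} ^^{3n} (n = 1, 2, …).
For term 5, n = 5, so the run lengths are 11, 10, 12, 15.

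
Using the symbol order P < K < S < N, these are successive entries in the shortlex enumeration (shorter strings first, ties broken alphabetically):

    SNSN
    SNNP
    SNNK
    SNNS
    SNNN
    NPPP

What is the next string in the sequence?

NPPK

Treat NPPP as a base-4 numeral over the given alphabet and add one, carrying through any trailing N's.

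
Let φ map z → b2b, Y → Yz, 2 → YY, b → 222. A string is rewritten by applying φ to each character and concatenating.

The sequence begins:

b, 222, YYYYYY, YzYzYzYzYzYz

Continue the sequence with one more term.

Apply φ to YzYzYzYzYzYz symbol by symbol: Y→Yz, z→b2b, Y→Yz, z→b2b, Y→Yz, z→b2b, Y→Yz, z→b2b, Y→Yz, z→b2b, Y→Yz, z→b2b; joined: Yz b2b Yz b2b Yz b2b Yz b2b Yz b2b Yz b2b.

Yzb2bYzb2bYzb2bYzb2bYzb2bYzb2b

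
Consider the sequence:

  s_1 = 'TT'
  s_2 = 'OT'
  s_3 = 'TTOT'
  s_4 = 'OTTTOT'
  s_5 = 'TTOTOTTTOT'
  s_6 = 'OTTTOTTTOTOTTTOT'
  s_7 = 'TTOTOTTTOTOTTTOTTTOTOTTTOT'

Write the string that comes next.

This is a Fibonacci-style word recurrence s(k) = s(k−2)·s(k−1): e.g. TT·OT = TTOT.
So term 8 is OTTTOTTTOTOTTTOT·TTOTOTTTOTOTTTOTTTOTOTTTOT.

OTTTOTTTOTOTTTOTTTOTOTTTOTOTTTOTTTOTOTTTOT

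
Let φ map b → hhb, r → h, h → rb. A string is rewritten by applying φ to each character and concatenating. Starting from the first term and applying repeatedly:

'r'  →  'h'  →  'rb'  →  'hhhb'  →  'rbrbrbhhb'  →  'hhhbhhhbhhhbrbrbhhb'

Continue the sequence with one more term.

Replace each of the 19 characters of hhhbhhhbhhhbrbrbhhb in place — rb rb rb hhb rb rb rb hhb rb rb rb hhb h hhb h hhb rb rb hhb — and concatenate.

rbrbrbhhbrbrbrbhhbrbrbrbhhbhhhbhhhbrbrbhhb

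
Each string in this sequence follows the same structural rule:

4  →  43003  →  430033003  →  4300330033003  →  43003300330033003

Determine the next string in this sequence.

Each term is the previous one with 3003 appended.
One more step from 43003300330033003 gives the answer.

430033003300330033003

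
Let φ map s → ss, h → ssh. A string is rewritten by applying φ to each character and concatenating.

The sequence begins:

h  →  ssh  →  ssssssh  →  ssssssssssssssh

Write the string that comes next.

Replace each of the 15 characters of ssssssssssssssh in place — ss ss ss ss ss ss ss ss ss ss ss ss ss ss ssh — and concatenate.

ssssssssssssssssssssssssssssssh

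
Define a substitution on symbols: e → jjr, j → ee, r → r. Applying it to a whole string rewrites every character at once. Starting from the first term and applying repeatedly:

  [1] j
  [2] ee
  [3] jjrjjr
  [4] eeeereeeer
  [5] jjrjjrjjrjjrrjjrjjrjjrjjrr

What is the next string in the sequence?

eeeereeeereeeereeeerreeeereeeereeeereeeerr

φ(jjrjjrjjrjjrrjjrjjrjjrjjrr) expands symbol-by-symbol to ee ee r ee ee r ee ee r ee ee r r ee ee r ee ee r ee ee r ee ee r r; joining the 26 pieces gives the next term.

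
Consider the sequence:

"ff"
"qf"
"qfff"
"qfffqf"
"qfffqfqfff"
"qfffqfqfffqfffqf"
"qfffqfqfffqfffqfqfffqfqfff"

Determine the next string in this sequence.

From term 3 onward, concatenate the last term with the second-to-last: qf·ff = qfff, qfff·qf = qfffqf, …
So term 8 is qfffqfqfffqfffqfqfffqfqfff·qfffqfqfffqfffqf.

qfffqfqfffqfffqfqfffqfqfffqfffqfqfffqfffqf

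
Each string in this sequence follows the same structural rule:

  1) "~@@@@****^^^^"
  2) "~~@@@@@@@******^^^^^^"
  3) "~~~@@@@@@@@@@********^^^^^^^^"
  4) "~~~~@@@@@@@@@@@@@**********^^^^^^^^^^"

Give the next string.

Each string has the form ~^{n-1} @^{3n-2} *^{2n} ^^{2n}, where the shown terms are n = 2, 3, 4, 5.
For the next term, n = 6, so the run lengths are 5, 16, 12, 12.

~~~~~@@@@@@@@@@@@@@@@************^^^^^^^^^^^^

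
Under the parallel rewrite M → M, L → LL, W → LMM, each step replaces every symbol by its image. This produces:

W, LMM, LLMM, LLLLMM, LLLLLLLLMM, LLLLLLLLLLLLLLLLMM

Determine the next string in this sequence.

Rewriting the 18 symbols of LLLLLLLLLLLLLLLLMM one by one yields LL LL LL LL LL LL LL LL LL LL LL LL LL LL LL LL M M; concatenated:

LLLLLLLLLLLLLLLLLLLLLLLLLLLLLLLLMM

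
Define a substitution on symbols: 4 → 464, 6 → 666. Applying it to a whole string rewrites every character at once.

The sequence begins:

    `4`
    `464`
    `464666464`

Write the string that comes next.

Expanding 464666464: 4→464, 6→666, 4→464, 6→666, 6→666, 6→666, 4→464, 6→666, 4→464. Concatenated: 464 666 464 666 666 666 464 666 464.

464666464666666666464666464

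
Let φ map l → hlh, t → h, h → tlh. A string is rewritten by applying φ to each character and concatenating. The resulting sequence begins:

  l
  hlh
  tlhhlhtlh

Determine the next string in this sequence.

hhlhtlhtlhhlhtlhhhlhtlh

Apply φ to tlhhlhtlh symbol by symbol: t→h, l→hlh, h→tlh, h→tlh, l→hlh, h→tlh, t→h, l→hlh, h→tlh; joined: h hlh tlh tlh hlh tlh h hlh tlh.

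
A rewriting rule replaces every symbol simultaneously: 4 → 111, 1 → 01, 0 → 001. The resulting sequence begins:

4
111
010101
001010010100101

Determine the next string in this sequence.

Rewriting the 15 symbols of 001010010100101 one by one yields 001 001 01 001 01 001 001 01 001 01 001 001 01 001 01; concatenated:

001001010010100100101001010010010100101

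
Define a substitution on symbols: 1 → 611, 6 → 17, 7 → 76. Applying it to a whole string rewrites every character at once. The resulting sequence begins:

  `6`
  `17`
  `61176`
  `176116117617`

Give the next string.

611761761161117611611761761176

Apply φ to 176116117617 symbol by symbol: 1→611, 7→76, 6→17, 1→611, 1→611, 6→17, 1→611, 1→611, 7→76, 6→17, 1→611, 7→76; joined: 611 76 17 611 611 17 611 611 76 17 611 76.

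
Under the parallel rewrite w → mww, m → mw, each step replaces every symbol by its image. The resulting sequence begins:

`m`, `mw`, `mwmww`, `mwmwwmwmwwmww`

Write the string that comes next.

mwmwwmwmwwmwwmwmwwmwmwwmwwmwmwwmww

Replace each of the 13 characters of mwmwwmwmwwmww in place — mw mww mw mww mww mw mww mw mww mww mw mww mww — and concatenate.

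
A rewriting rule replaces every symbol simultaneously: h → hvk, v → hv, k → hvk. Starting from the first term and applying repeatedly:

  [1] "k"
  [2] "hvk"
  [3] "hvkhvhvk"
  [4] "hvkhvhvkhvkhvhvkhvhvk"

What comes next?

hvkhvhvkhvkhvhvkhvhvkhvkhvhvkhvkhvhvkhvhvkhvkhvhvkhvhvk

Replace each of the 21 characters of hvkhvhvkhvkhvhvkhvhvk in place — hvk hv hvk hvk hv hvk hv hvk hvk hv hvk hvk hv hvk hv hvk hvk hv hvk hv hvk — and concatenate.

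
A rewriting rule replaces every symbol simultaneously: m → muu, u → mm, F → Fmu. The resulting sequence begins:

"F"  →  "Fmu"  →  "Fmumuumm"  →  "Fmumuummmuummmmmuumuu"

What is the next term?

Fmumuummmuummmmmuumuumuummmmmuumuumuumuumuummmmmuummmm

Replace each of the 21 characters of Fmumuummmuummmmmuumuu in place — Fmu muu mm muu mm mm muu muu muu mm mm muu muu muu muu muu mm mm muu mm mm — and concatenate.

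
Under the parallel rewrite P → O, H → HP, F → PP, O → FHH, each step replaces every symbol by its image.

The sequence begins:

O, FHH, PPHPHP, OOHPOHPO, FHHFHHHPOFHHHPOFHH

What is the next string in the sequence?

Applying the rule to each of the 18 symbols of FHHFHHHPOFHHHPOFHH gives the pieces PP HP HP PP HP HP HP O FHH PP HP HP HP O FHH PP HP HP, which concatenate to the answer.

PPHPHPPPHPHPHPOFHHPPHPHPHPOFHHPPHPHP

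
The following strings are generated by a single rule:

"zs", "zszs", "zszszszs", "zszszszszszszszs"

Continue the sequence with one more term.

zszszszszszszszszszszszszszszszs

s(k+1) = s(k)·s(k) — each term doubles the last.
So the next term is two copies of zszszszszszszszs.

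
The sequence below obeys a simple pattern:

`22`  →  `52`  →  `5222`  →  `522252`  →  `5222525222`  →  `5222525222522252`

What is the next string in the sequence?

Each term (from the third on) is the previous term followed by the one before it: term 3 = 52·22 = 5222.
Continuing: 5222525222522252 · 5222525222 gives term 7.

52225252225222525222525222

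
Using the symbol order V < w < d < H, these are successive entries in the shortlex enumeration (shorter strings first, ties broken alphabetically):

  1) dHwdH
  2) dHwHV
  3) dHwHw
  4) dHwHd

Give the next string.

dHwHH

The successor of dHwHd increments the rightmost position that isn't already H and resets every position after it to V.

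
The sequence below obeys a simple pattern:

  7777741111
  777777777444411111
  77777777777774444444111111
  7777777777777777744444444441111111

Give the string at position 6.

77777777777777777777777774444444444444444111111111

Term n consists of 4n+1 7's, followed by 3n-2 4's, followed by n+3 1's (n = 1, 2, …).
At n = 6 the blocks have lengths 25, 16, 9.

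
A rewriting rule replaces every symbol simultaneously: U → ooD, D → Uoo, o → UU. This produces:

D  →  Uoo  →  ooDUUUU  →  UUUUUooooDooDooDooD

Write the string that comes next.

Rewriting the 19 symbols of UUUUUooooDooDooDooD one by one yields ooD ooD ooD ooD ooD UU UU UU UU Uoo UU UU Uoo UU UU Uoo UU UU Uoo; concatenated:

ooDooDooDooDooDUUUUUUUUUooUUUUUooUUUUUooUUUUUoo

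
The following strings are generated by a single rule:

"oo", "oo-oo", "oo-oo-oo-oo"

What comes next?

s(k+1) = s(k)·-·s(k) — each term doubles the last with '-' between the halves.
One more doubling of oo-oo-oo-oo gives the answer.

oo-oo-oo-oo-oo-oo-oo-oo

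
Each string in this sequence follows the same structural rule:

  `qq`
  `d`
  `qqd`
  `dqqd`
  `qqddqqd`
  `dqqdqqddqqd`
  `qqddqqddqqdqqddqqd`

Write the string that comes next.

dqqdqqddqqdqqddqqddqqdqqddqqd

From term 3 onward, concatenate the second-to-last term with the last: qq·d = qqd, d·qqd = dqqd, …
So term 8 is dqqdqqddqqd·qqddqqddqqdqqddqqd.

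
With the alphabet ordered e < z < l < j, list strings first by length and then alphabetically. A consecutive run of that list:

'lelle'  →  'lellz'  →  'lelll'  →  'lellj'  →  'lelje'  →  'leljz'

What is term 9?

lejee

Advancing 3 positions from leljz through leljz → leljl → leljj reaches term 9.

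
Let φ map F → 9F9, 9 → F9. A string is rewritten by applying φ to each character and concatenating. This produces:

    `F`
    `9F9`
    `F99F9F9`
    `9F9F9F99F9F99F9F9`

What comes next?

F99F9F99F9F99F9F9F99F9F99F9F9F99F9F99F9F9

Applying the rule to each of the 17 symbols of 9F9F9F99F9F99F9F9 gives the pieces F9 9F9 F9 9F9 F9 9F9 F9 F9 9F9 F9 9F9 F9 F9 9F9 F9 9F9 F9, which concatenate to the answer.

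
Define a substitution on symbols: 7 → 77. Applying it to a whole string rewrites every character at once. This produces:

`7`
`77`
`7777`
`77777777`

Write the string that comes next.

Rewriting each symbol of 77777777: 7→77, 7→77, 7→77, 7→77, 7→77, 7→77, 7→77, 7→77, which concatenates to 77 77 77 77 77 77 77 77.

7777777777777777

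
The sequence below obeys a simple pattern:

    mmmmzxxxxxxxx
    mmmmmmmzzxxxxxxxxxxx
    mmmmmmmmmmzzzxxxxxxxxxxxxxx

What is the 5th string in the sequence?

Each string has the form m^{3n-2} z^{n-1} x^{3n+2}, where the shown terms are n = 2, 3, 4.
Setting n = 6 gives 16, 5, 20 characters in each block.

mmmmmmmmmmmmmmmmzzzzzxxxxxxxxxxxxxxxxxxxx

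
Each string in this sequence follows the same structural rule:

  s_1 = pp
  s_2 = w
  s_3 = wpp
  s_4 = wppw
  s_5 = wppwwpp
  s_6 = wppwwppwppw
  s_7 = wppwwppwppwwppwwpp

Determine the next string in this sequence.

wppwwppwppwwppwwppwppwwppwppw

This is a Fibonacci-style word recurrence s(k) = s(k−1)·s(k−2): e.g. w·pp = wpp.
So term 8 is wppwwppwppwwppwwpp·wppwwppwppw.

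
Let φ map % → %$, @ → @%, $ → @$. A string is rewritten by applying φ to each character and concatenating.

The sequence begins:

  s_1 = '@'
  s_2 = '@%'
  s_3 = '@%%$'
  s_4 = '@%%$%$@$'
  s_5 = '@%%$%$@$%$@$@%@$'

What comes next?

Applying the rule to each of the 16 symbols of @%%$%$@$%$@$@%@$ gives the pieces @% %$ %$ @$ %$ @$ @% @$ %$ @$ @% @$ @% %$ @% @$, which concatenate to the answer.

@%%$%$@$%$@$@%@$%$@$@%@$@%%$@%@$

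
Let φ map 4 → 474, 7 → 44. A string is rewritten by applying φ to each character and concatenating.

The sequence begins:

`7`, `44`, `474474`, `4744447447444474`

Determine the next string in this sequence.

Rewriting the 16 symbols of 4744447447444474 one by one yields 474 44 474 474 474 474 44 474 474 44 474 474 474 474 44 474; concatenated:

47444474474474474444744744447447447447444474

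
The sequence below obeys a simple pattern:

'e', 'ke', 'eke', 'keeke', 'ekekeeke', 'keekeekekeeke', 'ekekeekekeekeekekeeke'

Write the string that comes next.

keekeekekeekeekekeekekeekeekekeeke

This is a Fibonacci-style word recurrence s(k) = s(k−2)·s(k−1): e.g. e·ke = eke.
Continuing: keekeekekeeke · ekekeekekeekeekekeeke gives term 8.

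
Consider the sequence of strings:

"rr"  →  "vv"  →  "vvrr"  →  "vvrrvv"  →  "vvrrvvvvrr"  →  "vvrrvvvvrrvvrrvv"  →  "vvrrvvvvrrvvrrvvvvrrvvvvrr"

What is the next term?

vvrrvvvvrrvvrrvvvvrrvvvvrrvvrrvvvvrrvvrrvv

From term 3 onward, concatenate the last term with the second-to-last: vv·rr = vvrr, vvrr·vv = vvrrvv, …
Continuing: vvrrvvvvrrvvrrvvvvrrvvvvrr · vvrrvvvvrrvvrrvv gives term 8.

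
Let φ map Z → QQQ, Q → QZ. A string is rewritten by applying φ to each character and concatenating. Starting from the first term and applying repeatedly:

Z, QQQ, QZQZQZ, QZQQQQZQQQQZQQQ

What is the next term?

φ(QZQQQQZQQQQZQQQ) expands symbol-by-symbol to QZ QQQ QZ QZ QZ QZ QQQ QZ QZ QZ QZ QQQ QZ QZ QZ; joining the 15 pieces gives the next term.

QZQQQQZQZQZQZQQQQZQZQZQZQQQQZQZQZ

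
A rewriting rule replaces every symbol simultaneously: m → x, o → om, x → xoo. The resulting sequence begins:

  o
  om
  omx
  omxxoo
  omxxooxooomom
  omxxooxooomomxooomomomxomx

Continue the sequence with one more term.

φ(omxxooxooomomxooomomomxomx) expands symbol-by-symbol to om x xoo xoo om om xoo om om om x om x xoo om om om x om x om x xoo om x xoo; joining the 26 pieces gives the next term.

omxxooxooomomxooomomomxomxxooomomomxomxomxxooomxxoo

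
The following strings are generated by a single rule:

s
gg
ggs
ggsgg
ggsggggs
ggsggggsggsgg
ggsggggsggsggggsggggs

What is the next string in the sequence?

Each term (from the third on) is the previous term followed by the one before it: term 3 = gg·s = ggs.
Continuing: ggsggggsggsggggsggggs · ggsggggsggsgg gives term 8.

ggsggggsggsggggsggggsggsggggsggsgg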